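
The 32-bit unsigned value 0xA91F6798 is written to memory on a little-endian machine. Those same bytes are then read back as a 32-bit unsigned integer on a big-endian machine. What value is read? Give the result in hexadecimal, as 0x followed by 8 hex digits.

Stored little-endian, the bytes at ascending addresses are 98 67 1F A9.
Read back as big-endian, the last byte is least significant, giving 0x98671FA9.

0x98671FA9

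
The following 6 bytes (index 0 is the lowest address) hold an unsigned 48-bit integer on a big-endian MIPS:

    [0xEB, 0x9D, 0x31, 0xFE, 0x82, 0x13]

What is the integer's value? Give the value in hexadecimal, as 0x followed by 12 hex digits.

0xEB9D31FE8213

Big-endian stores the most-significant byte at the lowest address.
The bytes are already most-significant first: 0xEB9D31FE8213.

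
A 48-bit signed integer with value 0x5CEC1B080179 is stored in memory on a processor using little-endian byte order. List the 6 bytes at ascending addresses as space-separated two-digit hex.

79 01 08 1B EC 5C

Split into bytes (most-significant first): 5C EC 1B 08 01 79.
Little-endian: lowest address holds the least-significant byte.
So at ascending addresses the bytes are 79 01 08 1B EC 5C.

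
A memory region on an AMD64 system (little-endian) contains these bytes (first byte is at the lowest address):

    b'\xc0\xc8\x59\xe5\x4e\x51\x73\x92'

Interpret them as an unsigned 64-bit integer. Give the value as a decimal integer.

In little-endian order the low byte comes first in memory.
Reassemble most-significant byte first: 92 73 51 4E E5 59 C8 C0 → 0x9273514EE559C8C0.
0x9273514EE559C8C0 = 10552867751156369600.

10552867751156369600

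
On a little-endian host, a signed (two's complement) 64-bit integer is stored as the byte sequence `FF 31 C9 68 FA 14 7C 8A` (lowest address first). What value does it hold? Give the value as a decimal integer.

-8467870133630979585

Little-endian: lowest address holds the least-significant byte.
Reassemble most-significant byte first: 8A 7C 14 FA 68 C9 31 FF → 0x8A7C14FA68C931FF.
Top bit is set, so as a signed 64-bit value this is 0x8A7C14FA68C931FF − 2^64 = -8467870133630979585.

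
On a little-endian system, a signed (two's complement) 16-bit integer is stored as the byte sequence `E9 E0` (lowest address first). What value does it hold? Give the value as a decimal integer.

Little-endian: lowest address holds the least-significant byte.
Reassemble most-significant byte first: E0 E9 → 0xE0E9.
Top bit is set, so as a signed 16-bit value this is 0xE0E9 − 2^16 = -7959.

-7959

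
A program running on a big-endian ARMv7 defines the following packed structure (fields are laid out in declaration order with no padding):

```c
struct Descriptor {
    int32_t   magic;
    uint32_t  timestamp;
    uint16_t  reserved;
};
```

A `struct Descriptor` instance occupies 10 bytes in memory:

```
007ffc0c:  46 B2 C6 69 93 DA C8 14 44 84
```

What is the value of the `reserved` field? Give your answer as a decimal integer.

`reserved` follows `magic` (4 B), `timestamp` (4 B), so it starts at offset 4 + 4 = 8 and occupies 2 bytes.
Bytes at offsets 8..9: 44 84.
Big-endian: lowest address holds the most-significant byte.
The bytes are already most-significant first: 0x4484.
0x4484 = 17540.

17540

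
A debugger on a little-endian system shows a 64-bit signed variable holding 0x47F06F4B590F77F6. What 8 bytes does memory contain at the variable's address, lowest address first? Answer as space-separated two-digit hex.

Split into bytes (most-significant first): 47 F0 6F 4B 59 0F 77 F6.
Little-endian stores the least-significant byte at the lowest address.
So at ascending addresses the bytes are F6 77 0F 59 4B 6F F0 47.

F6 77 0F 59 4B 6F F0 47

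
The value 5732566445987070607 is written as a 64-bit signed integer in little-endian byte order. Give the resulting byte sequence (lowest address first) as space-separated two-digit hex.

5732566445987070607 in hexadecimal, padded to 64 bits, is 0x4F8E2ACF6862028F.
Split into bytes (most-significant first): 4F 8E 2A CF 68 62 02 8F.
In little-endian order the low byte comes first in memory.
So at ascending addresses the bytes are 8F 02 62 68 CF 2A 8E 4F.

8F 02 62 68 CF 2A 8E 4F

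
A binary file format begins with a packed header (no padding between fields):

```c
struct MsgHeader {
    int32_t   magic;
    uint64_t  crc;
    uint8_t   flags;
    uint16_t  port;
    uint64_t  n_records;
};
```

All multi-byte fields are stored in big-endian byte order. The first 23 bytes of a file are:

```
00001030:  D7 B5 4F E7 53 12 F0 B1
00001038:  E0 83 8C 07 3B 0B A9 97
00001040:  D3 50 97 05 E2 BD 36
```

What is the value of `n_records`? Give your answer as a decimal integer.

`n_records` follows `magic` (4 B), `crc` (8 B), `flags` (1 B), `port` (2 B), so it starts at offset 4 + 8 + 1 + 2 = 15 and occupies 8 bytes.
Bytes at offsets 15..22: 97 D3 50 97 05 E2 BD 36.
Big-endian: lowest address holds the most-significant byte.
The bytes are already most-significant first: 0x97D3509705E2BD36.
0x97D3509705E2BD36 = 10940176529382096182.

10940176529382096182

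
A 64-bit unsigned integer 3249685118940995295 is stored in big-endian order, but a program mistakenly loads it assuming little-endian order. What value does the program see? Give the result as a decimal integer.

3249685118940995295 in 64-bit hexadecimal is 0x2D193365EA59DEDF.
Stored big-endian, the bytes at ascending addresses are 2D 19 33 65 EA 59 DE DF.
Read back as little-endian, the first byte is least significant, giving 0xDFDE59EA6533192D.
0xDFDE59EA6533192D = 16131429778542762285.

16131429778542762285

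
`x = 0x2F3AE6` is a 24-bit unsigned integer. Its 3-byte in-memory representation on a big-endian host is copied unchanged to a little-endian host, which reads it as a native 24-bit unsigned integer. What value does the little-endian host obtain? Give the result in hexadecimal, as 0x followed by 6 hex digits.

Stored big-endian, the bytes at ascending addresses are 2F 3A E6.
Read back as little-endian, the first byte is least significant, giving 0xE63A2F.

0xE63A2F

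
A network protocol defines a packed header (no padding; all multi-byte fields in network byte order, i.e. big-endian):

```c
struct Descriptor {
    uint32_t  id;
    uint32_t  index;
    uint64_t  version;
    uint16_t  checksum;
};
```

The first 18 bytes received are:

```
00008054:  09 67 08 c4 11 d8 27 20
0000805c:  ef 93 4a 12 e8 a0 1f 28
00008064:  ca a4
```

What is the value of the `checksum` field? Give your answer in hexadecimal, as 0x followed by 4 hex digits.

`checksum` follows `id` (4 B), `index` (4 B), `version` (8 B), so it starts at offset 4 + 4 + 8 = 16 and occupies 2 bytes.
Bytes at offsets 16..17: CA A4.
Big-endian stores the most-significant byte at the lowest address.
The bytes are already most-significant first: 0xCAA4.

0xCAA4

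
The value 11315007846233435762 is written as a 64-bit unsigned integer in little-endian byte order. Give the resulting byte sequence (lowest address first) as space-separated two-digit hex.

72 6E 80 C9 AF FB 06 9D

11315007846233435762 in hexadecimal, padded to 64 bits, is 0x9D06FBAFC9806E72.
Split into bytes (most-significant first): 9D 06 FB AF C9 80 6E 72.
Little-endian: lowest address holds the least-significant byte.
So at ascending addresses the bytes are 72 6E 80 C9 AF FB 06 9D.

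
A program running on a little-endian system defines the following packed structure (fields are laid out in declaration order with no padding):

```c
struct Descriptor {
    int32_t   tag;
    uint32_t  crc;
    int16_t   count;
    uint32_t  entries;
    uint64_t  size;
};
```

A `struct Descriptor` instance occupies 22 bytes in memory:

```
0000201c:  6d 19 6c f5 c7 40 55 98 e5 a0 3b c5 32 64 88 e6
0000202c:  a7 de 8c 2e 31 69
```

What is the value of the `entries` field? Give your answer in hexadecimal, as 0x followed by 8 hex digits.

0x6432C53B

`entries` follows `tag` (4 B), `crc` (4 B), `count` (2 B), so it starts at offset 4 + 4 + 2 = 10 and occupies 4 bytes.
Bytes at offsets 10..13: 3B C5 32 64.
Little-endian stores the least-significant byte at the lowest address.
Reassemble most-significant byte first: 64 32 C5 3B → 0x6432C53B.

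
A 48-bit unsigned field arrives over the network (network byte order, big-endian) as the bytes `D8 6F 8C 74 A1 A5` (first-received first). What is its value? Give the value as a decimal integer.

237973609423269

Big-endian: lowest address holds the most-significant byte.
The bytes are already most-significant first: 0xD86F8C74A1A5.
0xD86F8C74A1A5 = 237973609423269.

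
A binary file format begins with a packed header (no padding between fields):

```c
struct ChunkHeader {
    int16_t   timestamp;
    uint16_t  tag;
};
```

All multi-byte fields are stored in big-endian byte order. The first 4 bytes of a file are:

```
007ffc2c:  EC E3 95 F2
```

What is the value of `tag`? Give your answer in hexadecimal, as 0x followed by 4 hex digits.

0x95F2

`tag` follows `timestamp` (2 bytes), so it starts at byte offset 2 and occupies 2 bytes.
Bytes at offsets 2..3: 95 F2.
In big-endian order the high byte comes first in memory.
The bytes are already most-significant first: 0x95F2.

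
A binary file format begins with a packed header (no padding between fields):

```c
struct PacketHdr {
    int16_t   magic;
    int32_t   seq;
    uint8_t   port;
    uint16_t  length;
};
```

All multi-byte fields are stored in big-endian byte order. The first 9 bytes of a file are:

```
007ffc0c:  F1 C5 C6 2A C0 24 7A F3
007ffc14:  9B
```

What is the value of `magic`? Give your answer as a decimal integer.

`magic` is the first field, at byte offset 0, occupying 2 bytes.
Bytes at offsets 0..1: F1 C5.
In big-endian order the high byte comes first in memory.
The bytes are already most-significant first: 0xF1C5.
Top bit is set, so as a signed 16-bit value this is 0xF1C5 − 2^16 = -3643.

-3643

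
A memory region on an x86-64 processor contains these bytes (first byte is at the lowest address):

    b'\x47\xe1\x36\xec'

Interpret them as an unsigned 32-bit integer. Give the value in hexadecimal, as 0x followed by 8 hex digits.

0xEC36E147

Little-endian stores the least-significant byte at the lowest address.
Reassemble most-significant byte first: EC 36 E1 47 → 0xEC36E147.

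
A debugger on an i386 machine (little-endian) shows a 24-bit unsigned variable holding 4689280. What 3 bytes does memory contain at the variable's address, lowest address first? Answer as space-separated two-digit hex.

4689280 in hexadecimal, padded to 24 bits, is 0x478D80.
Split into bytes (most-significant first): 47 8D 80.
In little-endian order the low byte comes first in memory.
So at ascending addresses the bytes are 80 8D 47.

80 8D 47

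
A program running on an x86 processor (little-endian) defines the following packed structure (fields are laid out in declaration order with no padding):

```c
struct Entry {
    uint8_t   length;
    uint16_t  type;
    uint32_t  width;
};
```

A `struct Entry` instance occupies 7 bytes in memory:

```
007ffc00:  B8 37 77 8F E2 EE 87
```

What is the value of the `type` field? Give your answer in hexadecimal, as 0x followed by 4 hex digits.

`type` follows `length` (1 byte), so it starts at byte offset 1 and occupies 2 bytes.
Bytes at offsets 1..2: 37 77.
Little-endian: lowest address holds the least-significant byte.
Reassemble most-significant byte first: 77 37 → 0x7737.

0x7737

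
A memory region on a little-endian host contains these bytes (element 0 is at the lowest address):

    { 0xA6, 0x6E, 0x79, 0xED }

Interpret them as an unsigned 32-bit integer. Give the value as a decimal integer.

3984158374

In little-endian order the low byte comes first in memory.
Reassemble most-significant byte first: ED 79 6E A6 → 0xED796EA6.
0xED796EA6 = 3984158374.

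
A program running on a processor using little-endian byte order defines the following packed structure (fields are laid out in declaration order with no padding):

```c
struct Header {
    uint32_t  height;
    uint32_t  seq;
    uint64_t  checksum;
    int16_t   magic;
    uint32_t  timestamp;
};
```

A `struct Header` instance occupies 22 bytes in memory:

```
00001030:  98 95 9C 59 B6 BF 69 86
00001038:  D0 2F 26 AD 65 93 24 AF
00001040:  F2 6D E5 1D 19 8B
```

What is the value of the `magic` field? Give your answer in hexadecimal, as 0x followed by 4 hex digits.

`magic` follows `height` (4 B), `seq` (4 B), `checksum` (8 B), so it starts at offset 4 + 4 + 8 = 16 and occupies 2 bytes.
Bytes at offsets 16..17: F2 6D.
In little-endian order the low byte comes first in memory.
Reassemble most-significant byte first: 6D F2 → 0x6DF2.

0x6DF2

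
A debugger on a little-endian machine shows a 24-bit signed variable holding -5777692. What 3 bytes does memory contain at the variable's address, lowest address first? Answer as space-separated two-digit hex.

E4 D6 A7

Two's complement of -5777692 in 24 bits: 5777692 = 0x58291C; invert → 0xA7D6E3; add 1 → 0xA7D6E4.
Split into bytes (most-significant first): A7 D6 E4.
In little-endian order the low byte comes first in memory.
So at ascending addresses the bytes are E4 D6 A7.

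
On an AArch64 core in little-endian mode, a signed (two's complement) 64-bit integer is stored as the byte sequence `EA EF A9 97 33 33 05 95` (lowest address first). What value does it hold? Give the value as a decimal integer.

Little-endian stores the least-significant byte at the lowest address.
Reassemble most-significant byte first: 95 05 33 33 97 A9 EF EA → 0x9505333397A9EFEA.
Top bit is set, so as a signed 64-bit value this is 0x9505333397A9EFEA − 2^64 = -7708698890493890582.

-7708698890493890582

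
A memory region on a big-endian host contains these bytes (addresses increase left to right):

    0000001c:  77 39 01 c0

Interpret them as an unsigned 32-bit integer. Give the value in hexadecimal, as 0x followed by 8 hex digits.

0x773901C0

In big-endian order the high byte comes first in memory.
The bytes are already most-significant first: 0x773901C0.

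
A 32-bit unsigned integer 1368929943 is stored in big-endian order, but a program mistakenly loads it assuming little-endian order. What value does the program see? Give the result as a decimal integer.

2536937553

1368929943 in 32-bit hexadecimal is 0x51983697.
Stored big-endian, the bytes at ascending addresses are 51 98 36 97.
Read back as little-endian, the first byte is least significant, giving 0x97369851.
0x97369851 = 2536937553.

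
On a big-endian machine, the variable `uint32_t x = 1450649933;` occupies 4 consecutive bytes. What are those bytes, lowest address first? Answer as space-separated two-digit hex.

1450649933 in hexadecimal, padded to 32 bits, is 0x5677294D.
Split into bytes (most-significant first): 56 77 29 4D.
In big-endian order the high byte comes first in memory.
So the memory order matches the most-significant-first order: 56 77 29 4D.

56 77 29 4D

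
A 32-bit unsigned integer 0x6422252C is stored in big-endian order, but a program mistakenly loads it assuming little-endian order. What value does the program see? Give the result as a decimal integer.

740631140

Stored big-endian, the bytes at ascending addresses are 64 22 25 2C.
Read back as little-endian, the first byte is least significant, giving 0x2C252264.
0x2C252264 = 740631140.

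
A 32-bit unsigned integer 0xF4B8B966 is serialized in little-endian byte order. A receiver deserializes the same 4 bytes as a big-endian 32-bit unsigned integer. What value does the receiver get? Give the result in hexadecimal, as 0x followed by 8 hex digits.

0x66B9B8F4

Stored little-endian, the bytes at ascending addresses are 66 B9 B8 F4.
Read back as big-endian, the last byte is least significant, giving 0x66B9B8F4.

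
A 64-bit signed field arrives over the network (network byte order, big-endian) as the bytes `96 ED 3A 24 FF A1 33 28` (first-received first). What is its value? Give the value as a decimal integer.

Big-endian: lowest address holds the most-significant byte.
The bytes are already most-significant first: 0x96ED3A24FFA13328.
Top bit is set, so as a signed 64-bit value this is 0x96ED3A24FFA13328 − 2^64 = -7571331467957947608.

-7571331467957947608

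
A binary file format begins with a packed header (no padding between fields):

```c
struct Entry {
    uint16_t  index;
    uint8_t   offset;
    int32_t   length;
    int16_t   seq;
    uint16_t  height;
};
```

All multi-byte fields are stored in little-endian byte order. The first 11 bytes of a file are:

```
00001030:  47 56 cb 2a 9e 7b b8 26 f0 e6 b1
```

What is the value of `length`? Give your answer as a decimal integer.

`length` follows `index` (2 B), `offset` (1 B), so it starts at offset 2 + 1 = 3 and occupies 4 bytes.
Bytes at offsets 3..6: 2A 9E 7B B8.
Little-endian: lowest address holds the least-significant byte.
Reassemble most-significant byte first: B8 7B 9E 2A → 0xB87B9E2A.
Top bit is set, so as a signed 32-bit value this is 0xB87B9E2A − 2^32 = -1199858134.

-1199858134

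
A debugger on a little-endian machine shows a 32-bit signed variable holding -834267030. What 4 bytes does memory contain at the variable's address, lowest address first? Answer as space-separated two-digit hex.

6A 18 46 CE

Two's complement of -834267030 in 32 bits: 834267030 = 0x31B9E796; invert → 0xCE461869; add 1 → 0xCE46186A.
Split into bytes (most-significant first): CE 46 18 6A.
Little-endian: lowest address holds the least-significant byte.
So at ascending addresses the bytes are 6A 18 46 CE.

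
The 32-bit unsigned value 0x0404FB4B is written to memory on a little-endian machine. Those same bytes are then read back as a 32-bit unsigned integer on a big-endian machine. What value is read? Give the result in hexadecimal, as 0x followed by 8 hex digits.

0x4BFB0404

Stored little-endian, the bytes at ascending addresses are 4B FB 04 04.
Read back as big-endian, the last byte is least significant, giving 0x4BFB0404.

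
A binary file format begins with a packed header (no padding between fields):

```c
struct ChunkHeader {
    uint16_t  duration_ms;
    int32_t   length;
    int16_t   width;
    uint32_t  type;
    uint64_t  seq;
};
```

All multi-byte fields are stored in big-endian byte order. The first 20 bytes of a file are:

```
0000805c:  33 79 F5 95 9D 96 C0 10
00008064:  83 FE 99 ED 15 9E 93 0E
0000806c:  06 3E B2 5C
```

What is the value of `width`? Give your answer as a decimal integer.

-16368

`width` follows `duration_ms` (2 B), `length` (4 B), so it starts at offset 2 + 4 = 6 and occupies 2 bytes.
Bytes at offsets 6..7: C0 10.
Big-endian: lowest address holds the most-significant byte.
The bytes are already most-significant first: 0xC010.
Top bit is set, so as a signed 16-bit value this is 0xC010 − 2^16 = -16368.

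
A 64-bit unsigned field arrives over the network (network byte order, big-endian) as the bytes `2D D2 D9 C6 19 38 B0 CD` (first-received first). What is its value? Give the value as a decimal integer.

Big-endian stores the most-significant byte at the lowest address.
The bytes are already most-significant first: 0x2DD2D9C61938B0CD.
0x2DD2D9C61938B0CD = 3301940921665892557.

3301940921665892557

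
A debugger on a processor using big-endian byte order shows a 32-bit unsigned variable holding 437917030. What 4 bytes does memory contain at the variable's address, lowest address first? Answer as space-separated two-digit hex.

437917030 in hexadecimal, padded to 32 bits, is 0x1A1A1566.
Split into bytes (most-significant first): 1A 1A 15 66.
In big-endian order the high byte comes first in memory.
So the memory order matches the most-significant-first order: 1A 1A 15 66.

1A 1A 15 66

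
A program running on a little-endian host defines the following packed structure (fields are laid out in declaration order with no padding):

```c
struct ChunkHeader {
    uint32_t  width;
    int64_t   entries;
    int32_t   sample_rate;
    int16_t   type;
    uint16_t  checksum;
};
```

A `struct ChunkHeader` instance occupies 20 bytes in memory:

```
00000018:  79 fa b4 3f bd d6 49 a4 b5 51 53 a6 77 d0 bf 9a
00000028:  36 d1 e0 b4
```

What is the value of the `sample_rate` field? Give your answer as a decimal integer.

`sample_rate` follows `width` (4 B), `entries` (8 B), so it starts at offset 4 + 8 = 12 and occupies 4 bytes.
Bytes at offsets 12..15: 77 D0 BF 9A.
In little-endian order the low byte comes first in memory.
Reassemble most-significant byte first: 9A BF D0 77 → 0x9ABFD077.
Top bit is set, so as a signed 32-bit value this is 0x9ABFD077 − 2^32 = -1698705289.

-1698705289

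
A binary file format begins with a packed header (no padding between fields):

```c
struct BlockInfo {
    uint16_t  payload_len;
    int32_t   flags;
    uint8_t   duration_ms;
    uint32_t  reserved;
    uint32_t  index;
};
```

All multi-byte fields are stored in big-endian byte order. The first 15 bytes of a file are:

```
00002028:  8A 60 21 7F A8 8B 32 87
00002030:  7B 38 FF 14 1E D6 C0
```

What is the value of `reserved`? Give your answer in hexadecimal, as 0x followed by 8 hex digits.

`reserved` follows `payload_len` (2 B), `flags` (4 B), `duration_ms` (1 B), so it starts at offset 2 + 4 + 1 = 7 and occupies 4 bytes.
Bytes at offsets 7..10: 87 7B 38 FF.
Big-endian: lowest address holds the most-significant byte.
The bytes are already most-significant first: 0x877B38FF.

0x877B38FF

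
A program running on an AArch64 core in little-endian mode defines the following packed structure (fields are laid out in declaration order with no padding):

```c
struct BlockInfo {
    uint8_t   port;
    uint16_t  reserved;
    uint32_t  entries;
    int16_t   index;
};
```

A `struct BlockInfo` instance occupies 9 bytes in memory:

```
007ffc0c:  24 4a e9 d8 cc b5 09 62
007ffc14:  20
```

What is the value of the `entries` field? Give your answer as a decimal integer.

`entries` follows `port` (1 B), `reserved` (2 B), so it starts at offset 1 + 2 = 3 and occupies 4 bytes.
Bytes at offsets 3..6: D8 CC B5 09.
Little-endian: lowest address holds the least-significant byte.
Reassemble most-significant byte first: 09 B5 CC D8 → 0x09B5CCD8.
0x09B5CCD8 = 162909400.

162909400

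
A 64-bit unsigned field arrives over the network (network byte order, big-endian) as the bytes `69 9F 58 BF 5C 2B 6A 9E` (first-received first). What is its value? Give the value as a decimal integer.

7610899474187774622

Big-endian stores the most-significant byte at the lowest address.
The bytes are already most-significant first: 0x699F58BF5C2B6A9E.
0x699F58BF5C2B6A9E = 7610899474187774622.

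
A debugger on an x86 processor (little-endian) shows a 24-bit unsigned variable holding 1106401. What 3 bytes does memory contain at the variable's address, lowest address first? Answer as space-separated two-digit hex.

E1 E1 10

1106401 in hexadecimal, padded to 24 bits, is 0x10E1E1.
Split into bytes (most-significant first): 10 E1 E1.
In little-endian order the low byte comes first in memory.
So at ascending addresses the bytes are E1 E1 10.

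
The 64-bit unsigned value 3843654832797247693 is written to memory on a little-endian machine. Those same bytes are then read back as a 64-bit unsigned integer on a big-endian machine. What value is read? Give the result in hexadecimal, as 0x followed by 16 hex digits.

0xCDE817B4B4675735

3843654832797247693 in 64-bit hexadecimal is 0x355767B4B417E8CD.
Stored little-endian, the bytes at ascending addresses are CD E8 17 B4 B4 67 57 35.
Read back as big-endian, the last byte is least significant, giving 0xCDE817B4B4675735.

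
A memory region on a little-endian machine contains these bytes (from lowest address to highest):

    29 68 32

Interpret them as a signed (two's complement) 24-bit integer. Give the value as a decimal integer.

3303465

In little-endian order the low byte comes first in memory.
Reassemble most-significant byte first: 32 68 29 → 0x326829.
0x326829 = 3303465.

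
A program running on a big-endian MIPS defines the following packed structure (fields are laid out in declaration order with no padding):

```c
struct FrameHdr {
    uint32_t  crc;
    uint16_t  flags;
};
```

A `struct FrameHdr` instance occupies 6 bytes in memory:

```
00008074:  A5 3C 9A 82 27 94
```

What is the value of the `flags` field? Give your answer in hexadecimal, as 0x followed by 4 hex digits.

`flags` follows `crc` (4 bytes), so it starts at byte offset 4 and occupies 2 bytes.
Bytes at offsets 4..5: 27 94.
In big-endian order the high byte comes first in memory.
The bytes are already most-significant first: 0x2794.

0x2794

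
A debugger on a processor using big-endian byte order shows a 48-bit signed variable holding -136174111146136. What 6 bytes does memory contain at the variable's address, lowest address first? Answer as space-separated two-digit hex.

Two's complement of -136174111146136 in 48 bits: 136174111146136 = 0x7BD98185C098; invert → 0x84267E7A3F67; add 1 → 0x84267E7A3F68.
Split into bytes (most-significant first): 84 26 7E 7A 3F 68.
Big-endian stores the most-significant byte at the lowest address.
So the memory order matches the most-significant-first order: 84 26 7E 7A 3F 68.

84 26 7E 7A 3F 68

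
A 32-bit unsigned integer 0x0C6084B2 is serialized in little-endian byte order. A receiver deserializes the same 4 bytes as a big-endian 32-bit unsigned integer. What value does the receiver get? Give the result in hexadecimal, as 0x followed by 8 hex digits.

Stored little-endian, the bytes at ascending addresses are B2 84 60 0C.
Read back as big-endian, the last byte is least significant, giving 0xB284600C.

0xB284600C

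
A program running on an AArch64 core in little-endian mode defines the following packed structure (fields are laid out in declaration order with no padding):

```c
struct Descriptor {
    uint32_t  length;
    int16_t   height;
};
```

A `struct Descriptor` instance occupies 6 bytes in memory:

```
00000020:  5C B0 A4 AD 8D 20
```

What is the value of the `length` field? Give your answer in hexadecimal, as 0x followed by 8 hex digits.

`length` is the first field, at byte offset 0, occupying 4 bytes.
Bytes at offsets 0..3: 5C B0 A4 AD.
In little-endian order the low byte comes first in memory.
Reassemble most-significant byte first: AD A4 B0 5C → 0xADA4B05C.

0xADA4B05C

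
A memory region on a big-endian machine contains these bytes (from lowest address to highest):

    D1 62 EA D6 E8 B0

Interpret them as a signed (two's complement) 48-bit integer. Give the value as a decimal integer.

-51252199757648

Big-endian: lowest address holds the most-significant byte.
The bytes are already most-significant first: 0xD162EAD6E8B0.
Top bit is set, so as a signed 48-bit value this is 0xD162EAD6E8B0 − 2^48 = -51252199757648.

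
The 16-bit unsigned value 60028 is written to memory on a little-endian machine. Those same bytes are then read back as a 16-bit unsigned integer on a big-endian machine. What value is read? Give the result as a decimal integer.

31978

60028 in 16-bit hexadecimal is 0xEA7C.
Stored little-endian, the bytes at ascending addresses are 7C EA.
Read back as big-endian, the last byte is least significant, giving 0x7CEA.
0x7CEA = 31978.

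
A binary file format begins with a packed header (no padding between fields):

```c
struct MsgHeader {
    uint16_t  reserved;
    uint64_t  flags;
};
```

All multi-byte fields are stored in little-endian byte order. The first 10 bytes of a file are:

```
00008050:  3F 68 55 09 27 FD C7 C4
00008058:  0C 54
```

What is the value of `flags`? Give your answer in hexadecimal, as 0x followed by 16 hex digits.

`flags` follows `reserved` (2 bytes), so it starts at byte offset 2 and occupies 8 bytes.
Bytes at offsets 2..9: 55 09 27 FD C7 C4 0C 54.
Little-endian stores the least-significant byte at the lowest address.
Reassemble most-significant byte first: 54 0C C4 C7 FD 27 09 55 → 0x540CC4C7FD270955.

0x540CC4C7FD270955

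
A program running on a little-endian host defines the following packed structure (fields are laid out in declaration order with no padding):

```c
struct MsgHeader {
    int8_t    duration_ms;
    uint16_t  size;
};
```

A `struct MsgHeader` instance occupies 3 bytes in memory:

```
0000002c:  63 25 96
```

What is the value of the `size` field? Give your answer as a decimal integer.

`size` follows `duration_ms` (1 byte), so it starts at byte offset 1 and occupies 2 bytes.
Bytes at offsets 1..2: 25 96.
Little-endian stores the least-significant byte at the lowest address.
Reassemble most-significant byte first: 96 25 → 0x9625.
0x9625 = 38437.

38437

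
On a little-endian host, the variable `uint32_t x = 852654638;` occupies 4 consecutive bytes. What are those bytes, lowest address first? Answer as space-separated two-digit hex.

852654638 in hexadecimal, padded to 32 bits, is 0x32D27A2E.
Split into bytes (most-significant first): 32 D2 7A 2E.
Little-endian stores the least-significant byte at the lowest address.
So at ascending addresses the bytes are 2E 7A D2 32.

2E 7A D2 32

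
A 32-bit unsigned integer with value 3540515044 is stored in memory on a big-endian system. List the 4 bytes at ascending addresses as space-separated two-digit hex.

D3 07 F8 E4

3540515044 in hexadecimal, padded to 32 bits, is 0xD307F8E4.
Split into bytes (most-significant first): D3 07 F8 E4.
Big-endian: lowest address holds the most-significant byte.
So the memory order matches the most-significant-first order: D3 07 F8 E4.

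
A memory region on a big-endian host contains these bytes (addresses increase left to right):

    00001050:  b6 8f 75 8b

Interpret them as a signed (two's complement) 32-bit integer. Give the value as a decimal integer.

Big-endian stores the most-significant byte at the lowest address.
The bytes are already most-significant first: 0xB68F758B.
Top bit is set, so as a signed 32-bit value this is 0xB68F758B − 2^32 = -1232112245.

-1232112245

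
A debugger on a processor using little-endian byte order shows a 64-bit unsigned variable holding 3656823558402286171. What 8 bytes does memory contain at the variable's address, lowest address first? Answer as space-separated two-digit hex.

5B 22 D9 D4 A6 A5 BF 32

3656823558402286171 in hexadecimal, padded to 64 bits, is 0x32BFA5A6D4D9225B.
Split into bytes (most-significant first): 32 BF A5 A6 D4 D9 22 5B.
In little-endian order the low byte comes first in memory.
So at ascending addresses the bytes are 5B 22 D9 D4 A6 A5 BF 32.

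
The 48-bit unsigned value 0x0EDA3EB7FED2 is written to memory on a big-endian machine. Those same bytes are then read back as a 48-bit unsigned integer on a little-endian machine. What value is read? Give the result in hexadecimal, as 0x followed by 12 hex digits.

Stored big-endian, the bytes at ascending addresses are 0E DA 3E B7 FE D2.
Read back as little-endian, the first byte is least significant, giving 0xD2FEB73EDA0E.

0xD2FEB73EDA0E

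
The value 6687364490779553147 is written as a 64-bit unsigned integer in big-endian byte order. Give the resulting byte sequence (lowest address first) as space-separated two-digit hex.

5C CE 4A 92 BC 79 ED 7B

6687364490779553147 in hexadecimal, padded to 64 bits, is 0x5CCE4A92BC79ED7B.
Split into bytes (most-significant first): 5C CE 4A 92 BC 79 ED 7B.
Big-endian: lowest address holds the most-significant byte.
So the memory order matches the most-significant-first order: 5C CE 4A 92 BC 79 ED 7B.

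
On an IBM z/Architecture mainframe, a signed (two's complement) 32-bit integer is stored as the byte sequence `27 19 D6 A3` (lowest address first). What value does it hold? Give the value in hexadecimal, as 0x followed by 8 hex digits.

0x2719D6A3

Big-endian: lowest address holds the most-significant byte.
The bytes are already most-significant first: 0x2719D6A3.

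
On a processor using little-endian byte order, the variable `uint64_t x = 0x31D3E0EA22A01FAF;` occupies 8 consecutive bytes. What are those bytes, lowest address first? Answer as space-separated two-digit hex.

AF 1F A0 22 EA E0 D3 31

Split into bytes (most-significant first): 31 D3 E0 EA 22 A0 1F AF.
In little-endian order the low byte comes first in memory.
So at ascending addresses the bytes are AF 1F A0 22 EA E0 D3 31.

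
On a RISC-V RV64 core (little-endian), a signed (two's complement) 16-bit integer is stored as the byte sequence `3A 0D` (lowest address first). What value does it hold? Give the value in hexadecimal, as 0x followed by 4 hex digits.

0x0D3A

In little-endian order the low byte comes first in memory.
Reassemble most-significant byte first: 0D 3A → 0x0D3A.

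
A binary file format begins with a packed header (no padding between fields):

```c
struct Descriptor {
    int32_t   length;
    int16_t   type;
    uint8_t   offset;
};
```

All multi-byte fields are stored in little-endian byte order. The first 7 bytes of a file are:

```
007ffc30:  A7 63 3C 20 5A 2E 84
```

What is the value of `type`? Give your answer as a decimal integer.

11866

`type` follows `length` (4 bytes), so it starts at byte offset 4 and occupies 2 bytes.
Bytes at offsets 4..5: 5A 2E.
In little-endian order the low byte comes first in memory.
Reassemble most-significant byte first: 2E 5A → 0x2E5A.
0x2E5A = 11866.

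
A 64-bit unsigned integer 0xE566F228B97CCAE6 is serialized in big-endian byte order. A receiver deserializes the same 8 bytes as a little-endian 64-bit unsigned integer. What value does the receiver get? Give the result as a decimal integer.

Stored big-endian, the bytes at ascending addresses are E5 66 F2 28 B9 7C CA E6.
Read back as little-endian, the first byte is least significant, giving 0xE6CA7CB928F266E5.
0xE6CA7CB928F266E5 = 16630241708716746469.

16630241708716746469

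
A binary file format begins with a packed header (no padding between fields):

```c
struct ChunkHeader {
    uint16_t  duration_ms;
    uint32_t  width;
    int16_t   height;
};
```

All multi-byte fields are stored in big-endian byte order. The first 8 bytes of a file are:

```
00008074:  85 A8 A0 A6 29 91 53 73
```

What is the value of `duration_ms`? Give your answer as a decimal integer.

34216

`duration_ms` is the first field, at byte offset 0, occupying 2 bytes.
Bytes at offsets 0..1: 85 A8.
In big-endian order the high byte comes first in memory.
The bytes are already most-significant first: 0x85A8.
0x85A8 = 34216.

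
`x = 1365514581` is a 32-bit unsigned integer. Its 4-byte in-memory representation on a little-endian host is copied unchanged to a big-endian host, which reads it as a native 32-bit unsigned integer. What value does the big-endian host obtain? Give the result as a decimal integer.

1365514581 in 32-bit hexadecimal is 0x51641955.
Stored little-endian, the bytes at ascending addresses are 55 19 64 51.
Read back as big-endian, the last byte is least significant, giving 0x55196451.
0x55196451 = 1427727441.

1427727441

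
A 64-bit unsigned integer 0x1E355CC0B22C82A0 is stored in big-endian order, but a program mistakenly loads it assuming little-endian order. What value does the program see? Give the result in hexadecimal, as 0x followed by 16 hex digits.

Stored big-endian, the bytes at ascending addresses are 1E 35 5C C0 B2 2C 82 A0.
Read back as little-endian, the first byte is least significant, giving 0xA0822CB2C05C351E.

0xA0822CB2C05C351E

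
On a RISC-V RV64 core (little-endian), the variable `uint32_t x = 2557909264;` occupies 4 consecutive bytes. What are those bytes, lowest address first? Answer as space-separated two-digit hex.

2557909264 in hexadecimal, padded to 32 bits, is 0x98769910.
Split into bytes (most-significant first): 98 76 99 10.
In little-endian order the low byte comes first in memory.
So at ascending addresses the bytes are 10 99 76 98.

10 99 76 98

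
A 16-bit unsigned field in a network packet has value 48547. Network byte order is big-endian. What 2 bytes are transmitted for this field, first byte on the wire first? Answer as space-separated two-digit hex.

BD A3

48547 in hexadecimal, padded to 16 bits, is 0xBDA3.
Split into bytes (most-significant first): BD A3.
Big-endian: lowest address holds the most-significant byte.
So the memory order matches the most-significant-first order: BD A3.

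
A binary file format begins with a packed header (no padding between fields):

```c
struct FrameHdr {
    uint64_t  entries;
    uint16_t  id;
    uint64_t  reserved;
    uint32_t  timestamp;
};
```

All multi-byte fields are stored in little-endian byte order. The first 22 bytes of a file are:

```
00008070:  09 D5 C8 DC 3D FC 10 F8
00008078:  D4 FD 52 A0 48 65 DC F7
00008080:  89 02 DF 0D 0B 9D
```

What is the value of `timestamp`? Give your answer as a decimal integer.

`timestamp` follows `entries` (8 B), `id` (2 B), `reserved` (8 B), so it starts at offset 8 + 2 + 8 = 18 and occupies 4 bytes.
Bytes at offsets 18..21: DF 0D 0B 9D.
In little-endian order the low byte comes first in memory.
Reassemble most-significant byte first: 9D 0B 0D DF → 0x9D0B0DDF.
0x9D0B0DDF = 2634747359.

2634747359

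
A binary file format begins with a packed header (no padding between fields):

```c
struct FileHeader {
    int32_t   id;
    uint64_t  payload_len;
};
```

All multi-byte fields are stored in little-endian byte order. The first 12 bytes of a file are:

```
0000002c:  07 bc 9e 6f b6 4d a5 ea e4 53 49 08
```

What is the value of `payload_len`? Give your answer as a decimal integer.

`payload_len` follows `id` (4 bytes), so it starts at byte offset 4 and occupies 8 bytes.
Bytes at offsets 4..11: B6 4D A5 EA E4 53 49 08.
Little-endian: lowest address holds the least-significant byte.
Reassemble most-significant byte first: 08 49 53 E4 EA A5 4D B6 → 0x084953E4EAA54DB6.
0x084953E4EAA54DB6 = 597100668257652150.

597100668257652150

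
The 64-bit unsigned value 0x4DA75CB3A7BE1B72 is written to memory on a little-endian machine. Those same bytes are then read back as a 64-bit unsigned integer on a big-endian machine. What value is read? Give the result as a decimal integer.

8222375172172982093

Stored little-endian, the bytes at ascending addresses are 72 1B BE A7 B3 5C A7 4D.
Read back as big-endian, the last byte is least significant, giving 0x721BBEA7B35CA74D.
0x721BBEA7B35CA74D = 8222375172172982093.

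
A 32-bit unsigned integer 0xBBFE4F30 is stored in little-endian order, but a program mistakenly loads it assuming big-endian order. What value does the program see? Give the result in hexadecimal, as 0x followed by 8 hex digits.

0x304FFEBB

Stored little-endian, the bytes at ascending addresses are 30 4F FE BB.
Read back as big-endian, the last byte is least significant, giving 0x304FFEBB.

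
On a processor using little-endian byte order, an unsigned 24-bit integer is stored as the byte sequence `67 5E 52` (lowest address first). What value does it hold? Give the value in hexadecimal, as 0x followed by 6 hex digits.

Little-endian: lowest address holds the least-significant byte.
Reassemble most-significant byte first: 52 5E 67 → 0x525E67.

0x525E67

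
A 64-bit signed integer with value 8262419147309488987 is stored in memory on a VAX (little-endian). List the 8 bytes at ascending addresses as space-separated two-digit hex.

8262419147309488987 in hexadecimal, padded to 64 bits, is 0x72AA027034C49B5B.
Split into bytes (most-significant first): 72 AA 02 70 34 C4 9B 5B.
Little-endian stores the least-significant byte at the lowest address.
So at ascending addresses the bytes are 5B 9B C4 34 70 02 AA 72.

5B 9B C4 34 70 02 AA 72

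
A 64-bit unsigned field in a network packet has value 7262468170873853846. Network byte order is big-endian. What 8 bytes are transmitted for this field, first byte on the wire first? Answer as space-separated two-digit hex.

7262468170873853846 in hexadecimal, padded to 64 bits, is 0x64C97852BD845796.
Split into bytes (most-significant first): 64 C9 78 52 BD 84 57 96.
In big-endian order the high byte comes first in memory.
So the memory order matches the most-significant-first order: 64 C9 78 52 BD 84 57 96.

64 C9 78 52 BD 84 57 96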